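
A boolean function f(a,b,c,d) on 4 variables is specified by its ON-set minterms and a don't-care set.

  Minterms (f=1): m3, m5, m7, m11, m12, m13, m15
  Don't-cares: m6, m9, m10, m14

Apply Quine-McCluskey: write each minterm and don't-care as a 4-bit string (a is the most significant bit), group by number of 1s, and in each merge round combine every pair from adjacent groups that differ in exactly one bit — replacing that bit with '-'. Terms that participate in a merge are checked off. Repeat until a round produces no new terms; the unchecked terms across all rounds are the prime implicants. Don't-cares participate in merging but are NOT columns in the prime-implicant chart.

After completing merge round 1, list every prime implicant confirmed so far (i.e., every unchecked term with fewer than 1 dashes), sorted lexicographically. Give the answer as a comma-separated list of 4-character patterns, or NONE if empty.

Round 0: 0011✓ 0101✓ 0110✓ 0111✓ 1001✓ 1010✓ 1011✓ 1100✓ 1101✓ 1110✓ 1111✓
Round 1: -011✓ -101✓ -110✓ -111✓ 0-11✓ 01-1✓ 011-✓ 1-01✓ 1-10✓ 1-11✓ 10-1✓ 101-✓ 11-0✓ 11-1✓ 110-✓ 111-✓
Round 2: --11 -1-1 -11- 1--1 1-1- 11--
PIs = {--11, -1-1, -11-, 1--1, 1-1-, 11--}

NONE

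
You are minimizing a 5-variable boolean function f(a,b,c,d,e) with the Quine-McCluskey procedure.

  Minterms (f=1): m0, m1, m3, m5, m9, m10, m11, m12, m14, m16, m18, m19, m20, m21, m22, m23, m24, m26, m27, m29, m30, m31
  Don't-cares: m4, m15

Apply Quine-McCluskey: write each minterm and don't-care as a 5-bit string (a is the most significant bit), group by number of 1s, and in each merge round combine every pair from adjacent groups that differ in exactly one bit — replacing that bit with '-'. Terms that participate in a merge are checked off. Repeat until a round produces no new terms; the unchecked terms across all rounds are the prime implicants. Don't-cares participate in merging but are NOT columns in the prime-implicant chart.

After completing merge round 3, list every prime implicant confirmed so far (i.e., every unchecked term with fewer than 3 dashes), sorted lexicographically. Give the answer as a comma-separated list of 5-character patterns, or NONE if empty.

size-2^0 implicants → 00000(✓)  00001(✓)  00011(✓)  00100(✓)  00101(✓)  01001(✓)  01010(✓)  01011(✓)  01100(✓)  01110(✓)  01111(✓)  10000(✓)  10010(✓)  10011(✓)  10100(✓)  10101(✓)  10110(✓)  10111(✓)  11000(✓)  11010(✓)  11011(✓)  11101(✓)  11110(✓)  11111(✓)
size-2^1 implicants → -0000(✓)  -0011(✓)  -0100(✓)  -0101(✓)  -1010(✓)  -1011(✓)  -1110(✓)  -1111(✓)  0-001(✓)  0-011(✓)  0-100  00-00(✓)  00-01(✓)  000-1(✓)  0000-(✓)  0010-(✓)  01-10(✓)  01-11(✓)  010-1(✓)  0101-(✓)  011-0  0111-(✓)  1-000(✓)  1-010(✓)  1-011(✓)  1-101(✓)  1-110(✓)  1-111(✓)  10-00(✓)  10-10(✓)  10-11(✓)  100-0(✓)  1001-(✓)  101-0(✓)  101-1(✓)  1010-(✓)  1011-(✓)  11-10(✓)  11-11(✓)  110-0(✓)  1101-(✓)  111-1(✓)  1111-(✓)
size-2^2 implicants → --011  -0-00  -010-  -1-10(✓)  -1-11(✓)  -101-(✓)  -111-(✓)  0-0-1  00-0-  01-1-(✓)  1--10(✓)  1--11(✓)  1-0-0  1-01-(✓)  1-1-1  1-11-(✓)  10--0  10-1-(✓)  101--  11-1-(✓)
size-2^3 implicants → -1-1-  1--1-
Unchecked terms (primes): --011, -0-00, -010-, -1-1-, 0-0-1, 0-100, 00-0-, 011-0, 1--1-, 1-0-0, 1-1-1, 10--0, 101--

--011, -0-00, -010-, 0-0-1, 0-100, 00-0-, 011-0, 1-0-0, 1-1-1, 10--0, 101--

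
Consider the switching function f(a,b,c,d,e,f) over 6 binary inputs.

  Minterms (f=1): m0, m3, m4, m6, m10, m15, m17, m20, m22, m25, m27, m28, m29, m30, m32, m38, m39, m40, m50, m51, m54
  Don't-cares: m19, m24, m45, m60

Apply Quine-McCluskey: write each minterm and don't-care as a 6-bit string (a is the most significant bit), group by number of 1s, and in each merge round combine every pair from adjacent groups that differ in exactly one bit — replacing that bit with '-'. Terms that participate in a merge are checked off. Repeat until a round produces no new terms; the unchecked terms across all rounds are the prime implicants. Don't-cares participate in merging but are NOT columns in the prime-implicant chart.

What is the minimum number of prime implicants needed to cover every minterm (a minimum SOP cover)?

11

[col 0] 000000*, 000011*, 000100*, 000110*, 001010, 001111, 010001*, 010011*, 010100*, 010110*, 011000*, 011001*, 011011*, 011100*, 011101*, 011110*, 100000*, 100110*, 100111*, 101000*, 101101, 110010*, 110011*, 110110*, 111100*
[col 1] -00000, -00110*, -10011, -10110*, -11100, 0-0011, 0-0100*, 0-0110*, 000-00, 0001-0*, 01-001*, 01-011*, 01-100*, 01-110*, 0100-1*, 0101-0*, 011-00*, 011-01*, 0110-1*, 01100-*, 0111-0*, 01110-*, 1-0110*, 10-000, 10011-, 110-10, 11001-
[col 2] --0110, 0-01-0, 01-0-1, 01-1-0, 011-0-
Prime implicants: --0110, -00000, -10011, -11100, 0-0011, 0-01-0, 000-00, 001010, 001111, 01-0-1, 01-1-0, 011-0-, 10-000, 10011-, 101101, 110-10, 11001-
PI chart (minterm → PIs covering it):
  0 | -00000,000-00
  3 | 0-0011  (sole → essential)
  4 | 0-01-0,000-00
  6 | --0110,0-01-0
  10 | 001010  (sole → essential)
  15 | 001111  (sole → essential)
  17 | 01-0-1  (sole → essential)
  20 | 0-01-0,01-1-0
  22 | --0110,0-01-0,01-1-0
  25 | 01-0-1,011-0-
  27 | 01-0-1  (sole → essential)
  28 | -11100,01-1-0,011-0-
  29 | 011-0-  (sole → essential)
  30 | 01-1-0  (sole → essential)
  32 | -00000,10-000
  38 | --0110,10011-
  39 | 10011-  (sole → essential)
  40 | 10-000  (sole → essential)
  50 | 110-10,11001-
  51 | -10011,11001-
  54 | --0110,110-10
Essential prime implicants: 0-0011, 001010, 001111, 01-0-1, 01-1-0, 011-0-, 10-000, 10011-
Petrick residual → --0110, 000-00, 11001-
Minimum SOP uses 11 PIs: c'def' + a'c'd'ef + a'b'c'e'f' + a'b'cd'ef' + a'b'cdef + a'bd'f + a'bdf' + a'bce' + ab'd'e'f' + ab'c'de + abc'd'e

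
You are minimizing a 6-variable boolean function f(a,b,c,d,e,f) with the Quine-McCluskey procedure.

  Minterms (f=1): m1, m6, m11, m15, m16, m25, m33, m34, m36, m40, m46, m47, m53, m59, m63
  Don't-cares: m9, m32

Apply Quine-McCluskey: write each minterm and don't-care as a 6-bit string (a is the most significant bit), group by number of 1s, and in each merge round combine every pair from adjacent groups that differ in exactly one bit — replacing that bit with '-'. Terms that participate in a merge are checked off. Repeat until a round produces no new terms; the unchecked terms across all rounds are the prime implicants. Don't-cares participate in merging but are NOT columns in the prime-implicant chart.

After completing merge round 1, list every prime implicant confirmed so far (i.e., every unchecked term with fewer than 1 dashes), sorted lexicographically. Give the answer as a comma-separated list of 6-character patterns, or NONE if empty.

size-2^0 implicants → 000001(✓)  000110  001001(✓)  001011(✓)  001111(✓)  010000  011001(✓)  100000(✓)  100001(✓)  100010(✓)  100100(✓)  101000(✓)  101110(✓)  101111(✓)  110101  111011(✓)  111111(✓)
size-2^1 implicants → -00001  -01111  0-1001  00-001  001-11  0010-1  1-1111  10-000  100-00  1000-0  10000-  10111-  111-11
Unchecked terms (primes): -00001, -01111, 0-1001, 00-001, 000110, 001-11, 0010-1, 010000, 1-1111, 10-000, 100-00, 1000-0, 10000-, 10111-, 110101, 111-11

000110, 010000, 110101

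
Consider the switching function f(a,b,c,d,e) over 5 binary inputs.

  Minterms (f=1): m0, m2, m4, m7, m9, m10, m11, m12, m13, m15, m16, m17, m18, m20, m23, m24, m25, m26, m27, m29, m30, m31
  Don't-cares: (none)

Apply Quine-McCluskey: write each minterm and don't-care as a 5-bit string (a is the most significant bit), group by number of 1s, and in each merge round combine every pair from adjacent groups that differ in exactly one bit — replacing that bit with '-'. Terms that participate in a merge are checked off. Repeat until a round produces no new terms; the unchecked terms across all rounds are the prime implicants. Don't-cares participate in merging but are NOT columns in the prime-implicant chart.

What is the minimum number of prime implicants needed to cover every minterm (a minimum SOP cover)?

size-2^0 implicants → 00000(✓)  00010(✓)  00100(✓)  00111(✓)  01001(✓)  01010(✓)  01011(✓)  01100(✓)  01101(✓)  01111(✓)  10000(✓)  10001(✓)  10010(✓)  10100(✓)  10111(✓)  11000(✓)  11001(✓)  11010(✓)  11011(✓)  11101(✓)  11110(✓)  11111(✓)
size-2^1 implicants → -0000(✓)  -0010(✓)  -0100(✓)  -0111(✓)  -1001(✓)  -1010(✓)  -1011(✓)  -1101(✓)  -1111(✓)  0-010(✓)  0-100  0-111(✓)  00-00(✓)  000-0(✓)  01-01(✓)  01-11(✓)  010-1(✓)  0101-(✓)  011-1(✓)  0110-  1-000(✓)  1-001(✓)  1-010(✓)  1-111(✓)  10-00(✓)  100-0(✓)  1000-(✓)  11-01(✓)  11-10(✓)  11-11(✓)  110-0(✓)  110-1(✓)  1100-(✓)  1101-(✓)  111-1(✓)  1111-(✓)
size-2^2 implicants → --010  --111  -0-00  -00-0  -1-01(✓)  -1-11(✓)  -10-1(✓)  -101-  -11-1(✓)  01--1(✓)  1-0-0  1-00-  11--1(✓)  11-1-  110--
size-2^3 implicants → -1--1
Unchecked terms (primes): --010, --111, -0-00, -00-0, -1--1, -101-, 0-100, 0110-, 1-0-0, 1-00-, 11-1-, 110--
Minterm coverage:
  m0 ⊆ -0-00,-00-0
  m2 ⊆ --010,-00-0
  m4 ⊆ -0-00,0-100
  m7 ⊆ --111 [E]
  m9 ⊆ -1--1 [E]
  m10 ⊆ --010,-101-
  m11 ⊆ -1--1,-101-
  m12 ⊆ 0-100,0110-
  m13 ⊆ -1--1,0110-
  m15 ⊆ --111,-1--1
  m16 ⊆ -0-00,-00-0,1-0-0,1-00-
  m17 ⊆ 1-00- [E]
  m18 ⊆ --010,-00-0,1-0-0
  m20 ⊆ -0-00 [E]
  m23 ⊆ --111 [E]
  m24 ⊆ 1-0-0,1-00-,110--
  m25 ⊆ -1--1,1-00-,110--
  m26 ⊆ --010,-101-,1-0-0,11-1-,110--
  m27 ⊆ -1--1,-101-,11-1-,110--
  m29 ⊆ -1--1 [E]
  m30 ⊆ 11-1- [E]
  m31 ⊆ --111,-1--1,11-1-
E = {--111, -0-00, -1--1, 1-00-, 11-1-}
Petrick residual → --010, 0-100
Cover = c'de' + cde + b'd'e' + be + a'cd'e' + ac'd' + abd  |cover|=7

7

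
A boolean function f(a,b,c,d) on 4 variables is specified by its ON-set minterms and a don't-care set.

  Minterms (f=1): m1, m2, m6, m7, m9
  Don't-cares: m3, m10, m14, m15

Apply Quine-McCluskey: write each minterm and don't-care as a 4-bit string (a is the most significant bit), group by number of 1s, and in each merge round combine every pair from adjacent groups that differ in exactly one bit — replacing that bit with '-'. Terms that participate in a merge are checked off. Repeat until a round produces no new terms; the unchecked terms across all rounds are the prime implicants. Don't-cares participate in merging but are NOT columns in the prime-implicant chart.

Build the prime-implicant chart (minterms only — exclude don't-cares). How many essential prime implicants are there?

Round 0: 0001✓ 0010✓ 0011✓ 0110✓ 0111✓ 1001✓ 1010✓ 1110✓ 1111✓
Round 1: -001 -010✓ -110✓ -111✓ 0-10✓ 0-11✓ 00-1 001-✓ 011-✓ 1-10✓ 111-✓
Round 2: --10 -11- 0-1-
PIs = {--10, -001, -11-, 0-1-, 00-1}
Coverage chart:
  m1: -001,00-1
  m2: --10,0-1-
  m6: --10,-11-,0-1-
  m7: -11-,0-1-
  m9: -001 ←essential
Essential: -001

1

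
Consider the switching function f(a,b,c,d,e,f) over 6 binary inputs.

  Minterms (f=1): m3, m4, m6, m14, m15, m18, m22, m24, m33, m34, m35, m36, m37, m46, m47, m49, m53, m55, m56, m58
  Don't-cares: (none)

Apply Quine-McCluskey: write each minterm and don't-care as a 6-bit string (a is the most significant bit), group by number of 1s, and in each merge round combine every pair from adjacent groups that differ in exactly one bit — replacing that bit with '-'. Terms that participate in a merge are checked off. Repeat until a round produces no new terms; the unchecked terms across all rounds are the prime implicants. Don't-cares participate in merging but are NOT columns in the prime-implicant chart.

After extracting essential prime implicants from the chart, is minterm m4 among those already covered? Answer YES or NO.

NO

size-2^0 implicants → 000011(✓)  000100(✓)  000110(✓)  001110(✓)  001111(✓)  010010(✓)  010110(✓)  011000(✓)  100001(✓)  100010(✓)  100011(✓)  100100(✓)  100101(✓)  101110(✓)  101111(✓)  110001(✓)  110101(✓)  110111(✓)  111000(✓)  111010(✓)
size-2^1 implicants → -00011  -00100  -01110(✓)  -01111(✓)  -11000  0-0110  00-110  0001-0  00111-(✓)  010-10  1-0001(✓)  1-0101(✓)  100-01(✓)  1000-1  10001-  10010-  10111-(✓)  110-01(✓)  1101-1  1110-0
size-2^2 implicants → -0111-  1-0-01
Unchecked terms (primes): -00011, -00100, -0111-, -11000, 0-0110, 00-110, 0001-0, 010-10, 1-0-01, 1000-1, 10001-, 10010-, 1101-1, 1110-0
Minterm coverage:
  m3 ⊆ -00011 [E]
  m4 ⊆ -00100,0001-0
  m6 ⊆ 0-0110,00-110,0001-0
  m14 ⊆ -0111-,00-110
  m15 ⊆ -0111- [E]
  m18 ⊆ 010-10 [E]
  m22 ⊆ 0-0110,010-10
  m24 ⊆ -11000 [E]
  m33 ⊆ 1-0-01,1000-1
  m34 ⊆ 10001- [E]
  m35 ⊆ -00011,1000-1,10001-
  m36 ⊆ -00100,10010-
  m37 ⊆ 1-0-01,10010-
  m46 ⊆ -0111- [E]
  m47 ⊆ -0111- [E]
  m49 ⊆ 1-0-01 [E]
  m53 ⊆ 1-0-01,1101-1
  m55 ⊆ 1101-1 [E]
  m56 ⊆ -11000,1110-0
  m58 ⊆ 1110-0 [E]
E = {-00011, -0111-, -11000, 010-10, 1-0-01, 10001-, 1101-1, 1110-0}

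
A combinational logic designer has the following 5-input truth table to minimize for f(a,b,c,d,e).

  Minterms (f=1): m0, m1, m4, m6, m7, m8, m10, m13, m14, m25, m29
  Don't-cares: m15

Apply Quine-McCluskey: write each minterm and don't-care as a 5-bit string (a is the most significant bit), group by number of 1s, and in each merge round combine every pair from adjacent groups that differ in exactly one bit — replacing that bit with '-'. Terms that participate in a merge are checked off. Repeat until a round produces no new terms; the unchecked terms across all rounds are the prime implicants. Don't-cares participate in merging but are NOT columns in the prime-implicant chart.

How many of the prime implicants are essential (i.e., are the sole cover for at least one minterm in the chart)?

[col 0] 00000*, 00001*, 00100*, 00110*, 00111*, 01000*, 01010*, 01101*, 01110*, 01111*, 11001*, 11101*
[col 1] -1101, 0-000, 0-110*, 0-111*, 00-00, 0000-, 001-0, 0011-*, 01-10, 010-0, 011-1, 0111-*, 11-01
[col 2] 0-11-
Prime implicants: -1101, 0-000, 0-11-, 00-00, 0000-, 001-0, 01-10, 010-0, 011-1, 11-01
PI chart (minterm → PIs covering it):
  0 | 0-000,00-00,0000-
  1 | 0000-  (sole → essential)
  4 | 00-00,001-0
  6 | 0-11-,001-0
  7 | 0-11-  (sole → essential)
  8 | 0-000,010-0
  10 | 01-10,010-0
  13 | -1101,011-1
  14 | 0-11-,01-10
  25 | 11-01  (sole → essential)
  29 | -1101,11-01
Essential prime implicants: 0-11-, 0000-, 11-01

3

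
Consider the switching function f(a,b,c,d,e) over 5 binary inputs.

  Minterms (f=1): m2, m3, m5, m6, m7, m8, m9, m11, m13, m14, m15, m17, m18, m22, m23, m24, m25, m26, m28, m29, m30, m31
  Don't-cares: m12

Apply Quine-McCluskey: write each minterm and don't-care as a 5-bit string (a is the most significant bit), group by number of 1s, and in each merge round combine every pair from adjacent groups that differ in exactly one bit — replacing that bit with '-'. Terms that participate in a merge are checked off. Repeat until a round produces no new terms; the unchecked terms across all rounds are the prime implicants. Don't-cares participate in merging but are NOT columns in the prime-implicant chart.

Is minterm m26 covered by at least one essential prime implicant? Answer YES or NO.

NO

size-2^0 implicants → 00010(✓)  00011(✓)  00101(✓)  00110(✓)  00111(✓)  01000(✓)  01001(✓)  01011(✓)  01100(✓)  01101(✓)  01110(✓)  01111(✓)  10001(✓)  10010(✓)  10110(✓)  10111(✓)  11000(✓)  11001(✓)  11010(✓)  11100(✓)  11101(✓)  11110(✓)  11111(✓)
size-2^1 implicants → -0010(✓)  -0110(✓)  -0111(✓)  -1000(✓)  -1001(✓)  -1100(✓)  -1101(✓)  -1110(✓)  -1111(✓)  0-011(✓)  0-101(✓)  0-110(✓)  0-111(✓)  00-10(✓)  00-11(✓)  0001-(✓)  001-1(✓)  0011-(✓)  01-00(✓)  01-01(✓)  01-11(✓)  010-1(✓)  0100-(✓)  011-0(✓)  011-1(✓)  0110-(✓)  0111-(✓)  1-001  1-010(✓)  1-110(✓)  1-111(✓)  10-10(✓)  1011-(✓)  11-00(✓)  11-01(✓)  11-10(✓)  110-0(✓)  1100-(✓)  111-0(✓)  111-1(✓)  1110-(✓)  1111-(✓)
size-2^2 implicants → --110(✓)  --111(✓)  -0-10  -011-(✓)  -1-00(✓)  -1-01(✓)  -100-(✓)  -11-0(✓)  -11-1(✓)  -110-(✓)  -111-(✓)  0--11  0-1-1  0-11-(✓)  00-1-  01--1  01-0-(✓)  011--(✓)  1--10  1-11-(✓)  11--0  11-0-(✓)  111--(✓)
size-2^3 implicants → --11-  -1-0-  -11--
Unchecked terms (primes): --11-, -0-10, -1-0-, -11--, 0--11, 0-1-1, 00-1-, 01--1, 1--10, 1-001, 11--0
Minterm coverage:
  m2 ⊆ -0-10,00-1-
  m3 ⊆ 0--11,00-1-
  m5 ⊆ 0-1-1 [E]
  m6 ⊆ --11-,-0-10,00-1-
  m7 ⊆ --11-,0--11,0-1-1,00-1-
  m8 ⊆ -1-0- [E]
  m9 ⊆ -1-0-,01--1
  m11 ⊆ 0--11,01--1
  m13 ⊆ -1-0-,-11--,0-1-1,01--1
  m14 ⊆ --11-,-11--
  m15 ⊆ --11-,-11--,0--11,0-1-1,01--1
  m17 ⊆ 1-001 [E]
  m18 ⊆ -0-10,1--10
  m22 ⊆ --11-,-0-10,1--10
  m23 ⊆ --11- [E]
  m24 ⊆ -1-0-,11--0
  m25 ⊆ -1-0-,1-001
  m26 ⊆ 1--10,11--0
  m28 ⊆ -1-0-,-11--,11--0
  m29 ⊆ -1-0-,-11--
  m30 ⊆ --11-,-11--,1--10,11--0
  m31 ⊆ --11-,-11--
E = {--11-, -1-0-, 0-1-1, 1-001}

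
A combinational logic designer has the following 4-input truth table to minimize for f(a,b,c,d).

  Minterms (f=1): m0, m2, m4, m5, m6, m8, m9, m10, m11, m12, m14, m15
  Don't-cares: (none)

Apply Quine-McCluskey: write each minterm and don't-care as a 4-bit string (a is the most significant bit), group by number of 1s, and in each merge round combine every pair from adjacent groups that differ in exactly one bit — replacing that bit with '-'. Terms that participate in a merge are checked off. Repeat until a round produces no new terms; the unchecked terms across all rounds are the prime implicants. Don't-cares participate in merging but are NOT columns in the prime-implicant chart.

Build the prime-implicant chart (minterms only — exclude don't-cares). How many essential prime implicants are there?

4

[col 0] 0000*, 0010*, 0100*, 0101*, 0110*, 1000*, 1001*, 1010*, 1011*, 1100*, 1110*, 1111*
[col 1] -000*, -010*, -100*, -110*, 0-00*, 0-10*, 00-0*, 01-0*, 010-, 1-00*, 1-10*, 1-11*, 10-0*, 10-1*, 100-*, 101-*, 11-0*, 111-*
[col 2] --00*, --10*, -0-0*, -1-0*, 0--0*, 1--0*, 1-1-, 10--
[col 3] ---0
Prime implicants: ---0, 010-, 1-1-, 10--
PI chart (minterm → PIs covering it):
  0 | ---0  (sole → essential)
  2 | ---0  (sole → essential)
  4 | ---0,010-
  5 | 010-  (sole → essential)
  6 | ---0  (sole → essential)
  8 | ---0,10--
  9 | 10--  (sole → essential)
  10 | ---0,1-1-,10--
  11 | 1-1-,10--
  12 | ---0  (sole → essential)
  14 | ---0,1-1-
  15 | 1-1-  (sole → essential)
Essential prime implicants: ---0, 010-, 1-1-, 10--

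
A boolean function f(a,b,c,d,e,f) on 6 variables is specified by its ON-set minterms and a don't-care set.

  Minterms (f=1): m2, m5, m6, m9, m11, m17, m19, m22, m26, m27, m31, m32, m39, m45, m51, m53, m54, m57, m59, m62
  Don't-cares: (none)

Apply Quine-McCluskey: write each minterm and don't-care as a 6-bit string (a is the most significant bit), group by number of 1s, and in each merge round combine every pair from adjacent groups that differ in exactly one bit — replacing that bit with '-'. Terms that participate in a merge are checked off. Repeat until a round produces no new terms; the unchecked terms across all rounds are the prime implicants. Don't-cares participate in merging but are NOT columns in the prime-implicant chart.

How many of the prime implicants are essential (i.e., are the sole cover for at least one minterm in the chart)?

Round 0: 000010✓ 000101 000110✓ 001001✓ 001011✓ 010001✓ 010011✓ 010110✓ 011010✓ 011011✓ 011111✓ 100000 100111 101101 110011✓ 110101 110110✓ 111001✓ 111011✓ 111110✓
Round 1: -10011✓ -10110 -11011✓ 0-0110 0-1011 000-10 0010-1 01-011✓ 0100-1 011-11 01101- 11-011✓ 11-110 1110-1
Round 2: -1-011
PIs = {-1-011, -10110, 0-0110, 0-1011, 000-10, 000101, 0010-1, 0100-1, 011-11, 01101-, 100000, 100111, 101101, 11-110, 110101, 1110-1}
Coverage chart:
  m2: 000-10 ←essential
  m5: 000101 ←essential
  m6: 0-0110,000-10
  m9: 0010-1 ←essential
  m11: 0-1011,0010-1
  m17: 0100-1 ←essential
  m19: -1-011,0100-1
  m22: -10110,0-0110
  m26: 01101- ←essential
  m27: -1-011,0-1011,011-11,01101-
  m31: 011-11 ←essential
  m32: 100000 ←essential
  m39: 100111 ←essential
  m45: 101101 ←essential
  m51: -1-011 ←essential
  m53: 110101 ←essential
  m54: -10110,11-110
  m57: 1110-1 ←essential
  m59: -1-011,1110-1
  m62: 11-110 ←essential
Essential: -1-011, 000-10, 000101, 0010-1, 0100-1, 011-11, 01101-, 100000, 100111, 101101, 11-110, 110101, 1110-1

13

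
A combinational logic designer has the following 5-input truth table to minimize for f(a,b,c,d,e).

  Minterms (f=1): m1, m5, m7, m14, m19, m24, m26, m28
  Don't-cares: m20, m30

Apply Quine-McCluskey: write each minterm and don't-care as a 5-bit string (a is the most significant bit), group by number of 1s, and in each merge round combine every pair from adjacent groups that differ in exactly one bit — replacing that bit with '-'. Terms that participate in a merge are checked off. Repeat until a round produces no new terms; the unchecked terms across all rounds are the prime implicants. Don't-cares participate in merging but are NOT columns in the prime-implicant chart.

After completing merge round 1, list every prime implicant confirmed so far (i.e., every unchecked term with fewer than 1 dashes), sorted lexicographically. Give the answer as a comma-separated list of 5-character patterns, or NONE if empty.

[col 0] 00001*, 00101*, 00111*, 01110*, 10011, 10100*, 11000*, 11010*, 11100*, 11110*
[col 1] -1110, 00-01, 001-1, 1-100, 11-00*, 11-10*, 110-0*, 111-0*
[col 2] 11--0
Prime implicants: -1110, 00-01, 001-1, 1-100, 10011, 11--0

10011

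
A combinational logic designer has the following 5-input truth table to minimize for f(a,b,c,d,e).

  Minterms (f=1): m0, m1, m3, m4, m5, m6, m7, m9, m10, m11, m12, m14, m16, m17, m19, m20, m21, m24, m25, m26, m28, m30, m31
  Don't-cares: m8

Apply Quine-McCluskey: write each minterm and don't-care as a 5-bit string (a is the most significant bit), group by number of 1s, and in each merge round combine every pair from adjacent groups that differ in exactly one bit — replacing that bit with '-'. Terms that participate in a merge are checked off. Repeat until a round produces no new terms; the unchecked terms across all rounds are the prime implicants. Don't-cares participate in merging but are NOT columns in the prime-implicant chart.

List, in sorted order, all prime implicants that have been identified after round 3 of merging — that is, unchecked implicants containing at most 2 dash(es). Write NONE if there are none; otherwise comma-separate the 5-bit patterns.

Round 0: 00000✓ 00001✓ 00011✓ 00100✓ 00101✓ 00110✓ 00111✓ 01000✓ 01001✓ 01010✓ 01011✓ 01100✓ 01110✓ 10000✓ 10001✓ 10011✓ 10100✓ 10101✓ 11000✓ 11001✓ 11010✓ 11100✓ 11110✓ 11111✓
Round 1: -0000✓ -0001✓ -0011✓ -0100✓ -0101✓ -1000✓ -1001✓ -1010✓ -1100✓ -1110✓ 0-000✓ 0-001✓ 0-011✓ 0-100✓ 0-110✓ 00-00✓ 00-01✓ 00-11✓ 000-1✓ 0000-✓ 001-0✓ 001-1✓ 0010-✓ 0011-✓ 01-00✓ 01-10✓ 010-0✓ 010-1✓ 0100-✓ 0101-✓ 011-0✓ 1-000✓ 1-001✓ 1-100✓ 10-00✓ 10-01✓ 100-1✓ 1000-✓ 1010-✓ 11-00✓ 11-10✓ 110-0✓ 1100-✓ 111-0✓ 1111-
Round 2: --000✓ --001✓ --100✓ -0-00✓ -0-01✓ -00-1 -000-✓ -010-✓ -1-00✓ -1-10✓ -10-0✓ -100-✓ -11-0✓ 0--00✓ 0-0-1 0-00-✓ 0-1-0 00--1 00-0-✓ 001-- 01--0✓ 010-- 1--00✓ 1-00-✓ 10-0-✓ 11--0✓
Round 3: ---00 --00- -0-0- -1--0
PIs = {---00, --00-, -0-0-, -00-1, -1--0, 0-0-1, 0-1-0, 00--1, 001--, 010--, 1111-}

-00-1, 0-0-1, 0-1-0, 00--1, 001--, 010--, 1111-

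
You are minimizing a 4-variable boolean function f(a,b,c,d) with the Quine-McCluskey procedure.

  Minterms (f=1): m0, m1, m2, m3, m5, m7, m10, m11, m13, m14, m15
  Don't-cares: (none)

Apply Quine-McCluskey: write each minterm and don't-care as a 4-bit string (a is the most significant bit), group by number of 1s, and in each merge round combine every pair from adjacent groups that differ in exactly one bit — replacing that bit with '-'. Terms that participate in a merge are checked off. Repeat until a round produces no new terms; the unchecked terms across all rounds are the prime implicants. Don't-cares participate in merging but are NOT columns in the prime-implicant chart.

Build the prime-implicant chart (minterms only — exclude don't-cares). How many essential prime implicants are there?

size-2^0 implicants → 0000(✓)  0001(✓)  0010(✓)  0011(✓)  0101(✓)  0111(✓)  1010(✓)  1011(✓)  1101(✓)  1110(✓)  1111(✓)
size-2^1 implicants → -010(✓)  -011(✓)  -101(✓)  -111(✓)  0-01(✓)  0-11(✓)  00-0(✓)  00-1(✓)  000-(✓)  001-(✓)  01-1(✓)  1-10(✓)  1-11(✓)  101-(✓)  11-1(✓)  111-(✓)
size-2^2 implicants → --11  -01-  -1-1  0--1  00--  1-1-
Unchecked terms (primes): --11, -01-, -1-1, 0--1, 00--, 1-1-
Minterm coverage:
  m0 ⊆ 00-- [E]
  m1 ⊆ 0--1,00--
  m2 ⊆ -01-,00--
  m3 ⊆ --11,-01-,0--1,00--
  m5 ⊆ -1-1,0--1
  m7 ⊆ --11,-1-1,0--1
  m10 ⊆ -01-,1-1-
  m11 ⊆ --11,-01-,1-1-
  m13 ⊆ -1-1 [E]
  m14 ⊆ 1-1- [E]
  m15 ⊆ --11,-1-1,1-1-
E = {-1-1, 00--, 1-1-}

3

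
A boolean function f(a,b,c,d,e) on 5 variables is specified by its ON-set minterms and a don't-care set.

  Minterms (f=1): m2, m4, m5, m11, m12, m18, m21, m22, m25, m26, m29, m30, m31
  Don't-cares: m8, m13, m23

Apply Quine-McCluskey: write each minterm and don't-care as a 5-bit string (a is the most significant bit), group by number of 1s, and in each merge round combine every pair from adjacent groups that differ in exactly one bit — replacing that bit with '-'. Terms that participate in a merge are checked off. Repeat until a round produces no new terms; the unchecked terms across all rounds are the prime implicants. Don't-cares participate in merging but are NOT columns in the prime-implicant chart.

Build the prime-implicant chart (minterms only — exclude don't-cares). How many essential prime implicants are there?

5

Round 0: 00010✓ 00100✓ 00101✓ 01000✓ 01011 01100✓ 01101✓ 10010✓ 10101✓ 10110✓ 10111✓ 11001✓ 11010✓ 11101✓ 11110✓ 11111✓
Round 1: -0010 -0101✓ -1101✓ 0-100✓ 0-101✓ 0010-✓ 01-00 0110-✓ 1-010✓ 1-101✓ 1-110✓ 1-111✓ 10-10✓ 101-1✓ 1011-✓ 11-01 11-10✓ 111-1✓ 1111-✓
Round 2: --101 0-10- 1--10 1-1-1 1-11-
PIs = {--101, -0010, 0-10-, 01-00, 01011, 1--10, 1-1-1, 1-11-, 11-01}
Coverage chart:
  m2: -0010 ←essential
  m4: 0-10- ←essential
  m5: --101,0-10-
  m11: 01011 ←essential
  m12: 0-10-,01-00
  m18: -0010,1--10
  m21: --101,1-1-1
  m22: 1--10,1-11-
  m25: 11-01 ←essential
  m26: 1--10 ←essential
  m29: --101,1-1-1,11-01
  m30: 1--10,1-11-
  m31: 1-1-1,1-11-
Essential: -0010, 0-10-, 01011, 1--10, 11-01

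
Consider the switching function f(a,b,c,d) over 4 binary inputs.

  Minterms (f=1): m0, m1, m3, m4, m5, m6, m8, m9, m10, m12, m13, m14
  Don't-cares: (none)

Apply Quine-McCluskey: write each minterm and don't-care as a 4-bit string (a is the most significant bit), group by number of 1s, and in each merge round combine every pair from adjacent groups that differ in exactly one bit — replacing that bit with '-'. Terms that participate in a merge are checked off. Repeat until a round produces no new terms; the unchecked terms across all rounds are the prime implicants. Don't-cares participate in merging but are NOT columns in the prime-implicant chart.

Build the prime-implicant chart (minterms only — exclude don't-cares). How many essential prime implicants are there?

4

[col 0] 0000*, 0001*, 0011*, 0100*, 0101*, 0110*, 1000*, 1001*, 1010*, 1100*, 1101*, 1110*
[col 1] -000*, -001*, -100*, -101*, -110*, 0-00*, 0-01*, 00-1, 000-*, 01-0*, 010-*, 1-00*, 1-01*, 1-10*, 10-0*, 100-*, 11-0*, 110-*
[col 2] --00*, --01*, -00-*, -1-0, -10-*, 0-0-*, 1--0, 1-0-*
[col 3] --0-
Prime implicants: --0-, -1-0, 00-1, 1--0
PI chart (minterm → PIs covering it):
  0 | --0-  (sole → essential)
  1 | --0-,00-1
  3 | 00-1  (sole → essential)
  4 | --0-,-1-0
  5 | --0-  (sole → essential)
  6 | -1-0  (sole → essential)
  8 | --0-,1--0
  9 | --0-  (sole → essential)
  10 | 1--0  (sole → essential)
  12 | --0-,-1-0,1--0
  13 | --0-  (sole → essential)
  14 | -1-0,1--0
Essential prime implicants: --0-, -1-0, 00-1, 1--0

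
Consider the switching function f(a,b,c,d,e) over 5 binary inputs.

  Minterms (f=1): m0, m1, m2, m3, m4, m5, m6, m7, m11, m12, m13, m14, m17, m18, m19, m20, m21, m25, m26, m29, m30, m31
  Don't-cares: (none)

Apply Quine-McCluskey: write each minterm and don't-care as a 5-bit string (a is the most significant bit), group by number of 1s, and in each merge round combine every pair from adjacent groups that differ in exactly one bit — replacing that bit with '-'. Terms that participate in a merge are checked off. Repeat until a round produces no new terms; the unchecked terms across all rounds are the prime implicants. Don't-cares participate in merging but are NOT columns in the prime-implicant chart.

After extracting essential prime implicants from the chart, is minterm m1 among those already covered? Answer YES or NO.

YES

[col 0] 00000*, 00001*, 00010*, 00011*, 00100*, 00101*, 00110*, 00111*, 01011*, 01100*, 01101*, 01110*, 10001*, 10010*, 10011*, 10100*, 10101*, 11001*, 11010*, 11101*, 11110*, 11111*
[col 1] -0001*, -0010*, -0011*, -0100*, -0101*, -1101*, -1110, 0-011, 0-100*, 0-101*, 0-110*, 00-00*, 00-01*, 00-10*, 00-11*, 000-0*, 000-1*, 0000-*, 0001-*, 001-0*, 001-1*, 0010-*, 0011-*, 011-0*, 0110-*, 1-001*, 1-010, 1-101*, 10-01*, 100-1*, 1001-*, 1010-*, 11-01*, 11-10, 111-1, 1111-
[col 2] --101, -0-01, -00-1, -001-, -010-, 0-1-0, 0-10-, 00--0*, 00--1*, 00-0-*, 00-1-*, 000--*, 001--*, 1--01
[col 3] 00---
Prime implicants: --101, -0-01, -00-1, -001-, -010-, -1110, 0-011, 0-1-0, 0-10-, 00---, 1--01, 1-010, 11-10, 111-1, 1111-
PI chart (minterm → PIs covering it):
  0 | 00---  (sole → essential)
  1 | -0-01,-00-1,00---
  2 | -001-,00---
  3 | -00-1,-001-,0-011,00---
  4 | -010-,0-1-0,0-10-,00---
  5 | --101,-0-01,-010-,0-10-,00---
  6 | 0-1-0,00---
  7 | 00---  (sole → essential)
  11 | 0-011  (sole → essential)
  12 | 0-1-0,0-10-
  13 | --101,0-10-
  14 | -1110,0-1-0
  17 | -0-01,-00-1,1--01
  18 | -001-,1-010
  19 | -00-1,-001-
  20 | -010-  (sole → essential)
  21 | --101,-0-01,-010-,1--01
  25 | 1--01  (sole → essential)
  26 | 1-010,11-10
  29 | --101,1--01,111-1
  30 | -1110,11-10,1111-
  31 | 111-1,1111-
Essential prime implicants: -010-, 0-011, 00---, 1--01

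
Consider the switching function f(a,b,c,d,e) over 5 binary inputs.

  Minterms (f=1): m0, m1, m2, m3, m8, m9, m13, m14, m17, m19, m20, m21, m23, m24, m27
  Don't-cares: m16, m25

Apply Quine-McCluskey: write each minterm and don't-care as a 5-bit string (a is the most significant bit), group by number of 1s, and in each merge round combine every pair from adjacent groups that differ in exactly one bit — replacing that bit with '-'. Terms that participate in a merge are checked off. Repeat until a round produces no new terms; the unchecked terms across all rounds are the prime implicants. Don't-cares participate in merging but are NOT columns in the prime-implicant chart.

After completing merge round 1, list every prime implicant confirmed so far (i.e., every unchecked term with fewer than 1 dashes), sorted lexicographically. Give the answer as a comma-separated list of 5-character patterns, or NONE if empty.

Round 0: 00000✓ 00001✓ 00010✓ 00011✓ 01000✓ 01001✓ 01101✓ 01110 10000✓ 10001✓ 10011✓ 10100✓ 10101✓ 10111✓ 11000✓ 11001✓ 11011✓
Round 1: -0000✓ -0001✓ -0011✓ -1000✓ -1001✓ 0-000✓ 0-001✓ 000-0✓ 000-1✓ 0000-✓ 0001-✓ 01-01 0100-✓ 1-000✓ 1-001✓ 1-011✓ 10-00✓ 10-01✓ 10-11✓ 100-1✓ 1000-✓ 101-1✓ 1010-✓ 110-1✓ 1100-✓
Round 2: --000✓ --001✓ -00-1 -000-✓ -100-✓ 0-00-✓ 000-- 1-0-1 1-00-✓ 10--1 10-0-
Round 3: --00-
PIs = {--00-, -00-1, 000--, 01-01, 01110, 1-0-1, 10--1, 10-0-}

01110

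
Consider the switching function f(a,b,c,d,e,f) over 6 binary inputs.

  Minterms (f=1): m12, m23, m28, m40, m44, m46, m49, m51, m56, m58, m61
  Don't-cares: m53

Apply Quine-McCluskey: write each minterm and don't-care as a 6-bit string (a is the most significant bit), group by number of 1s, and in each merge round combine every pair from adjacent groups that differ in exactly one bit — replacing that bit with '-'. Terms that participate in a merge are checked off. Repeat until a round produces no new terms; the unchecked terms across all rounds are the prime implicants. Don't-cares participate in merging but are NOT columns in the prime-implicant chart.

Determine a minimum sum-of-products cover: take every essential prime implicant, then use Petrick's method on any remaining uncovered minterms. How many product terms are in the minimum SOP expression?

[col 0] 001100*, 010111, 011100*, 101000*, 101100*, 101110*, 110001*, 110011*, 110101*, 111000*, 111010*, 111101*
[col 1] -01100, 0-1100, 1-1000, 101-00, 1011-0, 11-101, 110-01, 1100-1, 1110-0
Prime implicants: -01100, 0-1100, 010111, 1-1000, 101-00, 1011-0, 11-101, 110-01, 1100-1, 1110-0
PI chart (minterm → PIs covering it):
  12 | -01100,0-1100
  23 | 010111  (sole → essential)
  28 | 0-1100  (sole → essential)
  40 | 1-1000,101-00
  44 | -01100,101-00,1011-0
  46 | 1011-0  (sole → essential)
  49 | 110-01,1100-1
  51 | 1100-1  (sole → essential)
  56 | 1-1000,1110-0
  58 | 1110-0  (sole → essential)
  61 | 11-101  (sole → essential)
Essential prime implicants: 0-1100, 010111, 1011-0, 11-101, 1100-1, 1110-0
Petrick residual → 1-1000
Minimum SOP uses 7 PIs: a'cde'f' + a'bc'def + acd'e'f' + ab'cdf' + abde'f + abc'd'f + abcd'f'

7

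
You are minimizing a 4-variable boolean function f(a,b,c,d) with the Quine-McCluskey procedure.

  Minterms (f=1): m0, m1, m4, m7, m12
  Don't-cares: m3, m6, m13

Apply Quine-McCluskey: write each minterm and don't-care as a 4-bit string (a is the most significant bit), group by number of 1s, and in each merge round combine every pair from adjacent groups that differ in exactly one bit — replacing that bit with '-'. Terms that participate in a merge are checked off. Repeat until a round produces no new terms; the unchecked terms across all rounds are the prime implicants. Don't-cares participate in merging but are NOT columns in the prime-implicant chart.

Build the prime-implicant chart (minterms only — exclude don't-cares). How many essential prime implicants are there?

0

size-2^0 implicants → 0000(✓)  0001(✓)  0011(✓)  0100(✓)  0110(✓)  0111(✓)  1100(✓)  1101(✓)
size-2^1 implicants → -100  0-00  0-11  00-1  000-  01-0  011-  110-
Unchecked terms (primes): -100, 0-00, 0-11, 00-1, 000-, 01-0, 011-, 110-
Minterm coverage:
  m0 ⊆ 0-00,000-
  m1 ⊆ 00-1,000-
  m4 ⊆ -100,0-00,01-0
  m7 ⊆ 0-11,011-
  m12 ⊆ -100,110-
(no essential prime implicants)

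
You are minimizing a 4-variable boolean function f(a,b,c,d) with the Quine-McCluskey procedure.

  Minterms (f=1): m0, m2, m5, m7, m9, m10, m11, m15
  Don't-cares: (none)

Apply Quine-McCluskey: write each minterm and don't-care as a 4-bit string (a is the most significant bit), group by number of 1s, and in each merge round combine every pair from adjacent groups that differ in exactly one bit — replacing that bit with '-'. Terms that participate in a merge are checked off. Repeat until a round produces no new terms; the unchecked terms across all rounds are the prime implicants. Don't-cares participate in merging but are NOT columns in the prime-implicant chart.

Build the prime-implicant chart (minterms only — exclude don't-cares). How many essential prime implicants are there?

3

Round 0: 0000✓ 0010✓ 0101✓ 0111✓ 1001✓ 1010✓ 1011✓ 1111✓
Round 1: -010 -111 00-0 01-1 1-11 10-1 101-
PIs = {-010, -111, 00-0, 01-1, 1-11, 10-1, 101-}
Coverage chart:
  m0: 00-0 ←essential
  m2: -010,00-0
  m5: 01-1 ←essential
  m7: -111,01-1
  m9: 10-1 ←essential
  m10: -010,101-
  m11: 1-11,10-1,101-
  m15: -111,1-11
Essential: 00-0, 01-1, 10-1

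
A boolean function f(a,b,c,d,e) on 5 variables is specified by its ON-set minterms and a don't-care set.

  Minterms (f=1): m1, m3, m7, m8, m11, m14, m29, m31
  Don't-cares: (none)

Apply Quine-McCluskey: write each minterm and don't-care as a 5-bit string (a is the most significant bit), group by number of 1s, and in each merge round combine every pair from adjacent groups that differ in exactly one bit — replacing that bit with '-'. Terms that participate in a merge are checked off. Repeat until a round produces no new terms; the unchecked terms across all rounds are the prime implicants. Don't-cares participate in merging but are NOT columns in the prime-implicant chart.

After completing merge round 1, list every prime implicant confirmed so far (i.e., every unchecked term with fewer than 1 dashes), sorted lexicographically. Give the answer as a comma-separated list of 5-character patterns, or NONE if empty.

01000, 01110

size-2^0 implicants → 00001(✓)  00011(✓)  00111(✓)  01000  01011(✓)  01110  11101(✓)  11111(✓)
size-2^1 implicants → 0-011  00-11  000-1  111-1
Unchecked terms (primes): 0-011, 00-11, 000-1, 01000, 01110, 111-1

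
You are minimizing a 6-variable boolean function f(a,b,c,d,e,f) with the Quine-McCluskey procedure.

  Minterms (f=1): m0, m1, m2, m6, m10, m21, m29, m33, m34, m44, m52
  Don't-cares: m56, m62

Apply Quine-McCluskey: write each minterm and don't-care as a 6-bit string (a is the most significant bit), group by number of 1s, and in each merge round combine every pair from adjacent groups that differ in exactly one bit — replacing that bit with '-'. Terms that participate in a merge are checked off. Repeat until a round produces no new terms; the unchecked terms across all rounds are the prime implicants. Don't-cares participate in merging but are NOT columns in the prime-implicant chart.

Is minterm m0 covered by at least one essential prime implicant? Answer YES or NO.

[col 0] 000000*, 000001*, 000010*, 000110*, 001010*, 010101*, 011101*, 100001*, 100010*, 101100, 110100, 111000, 111110
[col 1] -00001, -00010, 00-010, 000-10, 0000-0, 00000-, 01-101
Prime implicants: -00001, -00010, 00-010, 000-10, 0000-0, 00000-, 01-101, 101100, 110100, 111000, 111110
PI chart (minterm → PIs covering it):
  0 | 0000-0,00000-
  1 | -00001,00000-
  2 | -00010,00-010,000-10,0000-0
  6 | 000-10  (sole → essential)
  10 | 00-010  (sole → essential)
  21 | 01-101  (sole → essential)
  29 | 01-101  (sole → essential)
  33 | -00001  (sole → essential)
  34 | -00010  (sole → essential)
  44 | 101100  (sole → essential)
  52 | 110100  (sole → essential)
Essential prime implicants: -00001, -00010, 00-010, 000-10, 01-101, 101100, 110100

NO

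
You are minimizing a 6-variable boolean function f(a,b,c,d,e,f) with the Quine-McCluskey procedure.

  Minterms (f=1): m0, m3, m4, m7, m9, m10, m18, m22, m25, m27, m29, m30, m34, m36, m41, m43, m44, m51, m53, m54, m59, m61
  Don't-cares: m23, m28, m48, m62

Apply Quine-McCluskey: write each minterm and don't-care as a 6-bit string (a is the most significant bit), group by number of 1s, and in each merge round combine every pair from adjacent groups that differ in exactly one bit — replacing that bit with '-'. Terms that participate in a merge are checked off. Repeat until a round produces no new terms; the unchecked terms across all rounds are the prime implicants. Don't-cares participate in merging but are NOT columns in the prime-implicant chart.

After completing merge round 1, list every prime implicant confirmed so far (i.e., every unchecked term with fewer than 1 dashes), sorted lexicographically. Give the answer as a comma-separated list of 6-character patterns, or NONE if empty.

[col 0] 000000*, 000011*, 000100*, 000111*, 001001*, 001010, 010010*, 010110*, 010111*, 011001*, 011011*, 011100*, 011101*, 011110*, 100010, 100100*, 101001*, 101011*, 101100*, 110000, 110011*, 110101*, 110110*, 111011*, 111101*, 111110*
[col 1] -00100, -01001, -10110*, -11011, -11101, -11110*, 0-0111, 0-1001, 000-00, 000-11, 01-110*, 010-10, 01011-, 011-01, 0110-1, 0111-0, 01110-, 1-1011, 10-100, 1010-1, 11-011, 11-101, 11-110*
[col 2] -1-110
Prime implicants: -00100, -01001, -1-110, -11011, -11101, 0-0111, 0-1001, 000-00, 000-11, 001010, 010-10, 01011-, 011-01, 0110-1, 0111-0, 01110-, 1-1011, 10-100, 100010, 1010-1, 11-011, 11-101, 110000

001010, 100010, 110000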